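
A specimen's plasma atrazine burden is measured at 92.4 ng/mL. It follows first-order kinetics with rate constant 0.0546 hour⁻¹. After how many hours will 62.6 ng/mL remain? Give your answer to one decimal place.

t½ = ln 2 / k = 0.69315 / 0.0546 ≈ 12.695 hours.
Fraction remaining = 62.6/92.4 ≈ 0.67749.
n = log₂(92.4/62.6) = ln(1.476)/ln 2 ≈ 0.56173 half-lives.
t = n × t½ = 0.56173 × 12.695 ≈ 7.1312 hours.

7.1 hours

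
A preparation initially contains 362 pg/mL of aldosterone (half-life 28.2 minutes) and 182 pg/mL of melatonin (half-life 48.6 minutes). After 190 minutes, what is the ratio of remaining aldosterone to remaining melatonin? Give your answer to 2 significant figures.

aldosterone: 362 × (1/2)^(190/28.2) = 362 × (1/2)^6.7376 ≈ 3.3923 pg/mL.
melatonin: 182 × (1/2)^(190/48.6) = 182 × (1/2)^3.9095 ≈ 12.112 pg/mL.
Ratio ≈ 3.3923 / 12.112 ≈ 0.28008.

0.28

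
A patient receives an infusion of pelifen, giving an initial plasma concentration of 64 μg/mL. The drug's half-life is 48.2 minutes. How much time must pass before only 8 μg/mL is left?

144.6 minutes

8/64 = 1/8, so 3 half-lives have elapsed.
t = 3 × 48.2 = 144.6 minutes.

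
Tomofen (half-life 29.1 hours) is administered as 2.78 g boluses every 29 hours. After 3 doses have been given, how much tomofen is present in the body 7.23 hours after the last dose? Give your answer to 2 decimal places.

The 3 doses were given 65.23, 36.23, 7.23 hours ago.
Total = 2.78·(1/2)^(65.23/29.1) + 2.78·(1/2)^(36.23/29.1) + 2.78·(1/2)^(7.23/29.1)
      = 0.58784 + 1.1729 + 2.3402 ≈ 4.1009 g.

4.10 g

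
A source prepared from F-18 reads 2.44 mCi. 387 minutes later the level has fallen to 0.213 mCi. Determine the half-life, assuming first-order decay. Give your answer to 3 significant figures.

110 minutes

A/A₀ = 0.213/2.44 ≈ 0.087295.
n = log₂(11.455) ≈ 3.518 half-lives elapsed in 387 minutes.
t½ = 387/3.518 ≈ 110.01 minutes.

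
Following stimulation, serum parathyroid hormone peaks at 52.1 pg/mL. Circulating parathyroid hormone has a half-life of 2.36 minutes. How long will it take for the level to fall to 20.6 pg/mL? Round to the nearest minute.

3 minutes

Fraction remaining = 20.6/52.1 ≈ 0.39539.
n = log₂(52.1/20.6) = ln(2.5291)/ln 2 ≈ 1.3386 half-lives.
t = n × t½ = 1.3386 × 2.36 ≈ 3.1592 minutes.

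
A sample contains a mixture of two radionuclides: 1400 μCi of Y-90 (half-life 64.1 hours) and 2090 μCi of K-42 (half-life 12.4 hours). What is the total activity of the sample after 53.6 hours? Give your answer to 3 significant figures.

889 μCi

Y-90: 1400 × (1/2)^(53.6/64.1) = 1400 × (1/2)^0.83619 ≈ 784.17 μCi.
K-42: 2090 × (1/2)^(53.6/12.4) = 2090 × (1/2)^4.3226 ≈ 104.45 μCi.
Total = 784.17 + 104.45 ≈ 888.62 μCi.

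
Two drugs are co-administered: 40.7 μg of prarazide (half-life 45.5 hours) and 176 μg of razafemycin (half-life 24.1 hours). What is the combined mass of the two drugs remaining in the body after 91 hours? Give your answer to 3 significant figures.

23.0 μg

prarazide: 40.7 × (1/2)^(91/45.5) = 40.7 × (1/2)^2 ≈ 10.175 μg.
razafemycin: 176 × (1/2)^(91/24.1) = 176 × (1/2)^3.7759 ≈ 12.848 μg.
Total = 10.175 + 12.848 ≈ 23.023 μg.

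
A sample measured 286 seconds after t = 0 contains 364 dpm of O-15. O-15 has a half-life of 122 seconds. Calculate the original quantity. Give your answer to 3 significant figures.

Number of half-lives elapsed: n = 286/122 ≈ 2.3443.
A₀ = A × 2^n = 364 × 2^2.3443 = 364 × 5.078 ≈ 1848.4 dpm.

1850 dpm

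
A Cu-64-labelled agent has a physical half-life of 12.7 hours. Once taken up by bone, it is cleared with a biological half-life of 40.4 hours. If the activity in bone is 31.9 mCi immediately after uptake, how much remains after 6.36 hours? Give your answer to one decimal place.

20.2 mCi

1/t_eff = 1/t_phys + 1/t_biol = 1/12.7 + 1/40.4 = 0.10349 per hour.
t_eff = 12.7 × 40.4 / (12.7 + 40.4) ≈ 9.6625 hours.
Remaining = 31.9 × (1/2)^(6.36/9.6625) = 31.9 × (1/2)^0.65821 ≈ 20.214 mCi.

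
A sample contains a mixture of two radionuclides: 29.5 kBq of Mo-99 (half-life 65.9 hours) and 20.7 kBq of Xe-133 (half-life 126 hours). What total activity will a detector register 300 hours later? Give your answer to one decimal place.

Mo-99: 29.5 × (1/2)^(300/65.9) = 29.5 × (1/2)^4.5524 ≈ 1.2573 kBq.
Xe-133: 20.7 × (1/2)^(300/126) = 20.7 × (1/2)^2.381 ≈ 3.974 kBq.
Total = 1.2573 + 3.974 ≈ 5.2313 kBq.

5.2 kBq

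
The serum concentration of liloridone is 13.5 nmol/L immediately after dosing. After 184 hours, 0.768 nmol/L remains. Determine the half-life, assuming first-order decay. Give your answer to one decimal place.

A/A₀ = 0.768/13.5 ≈ 0.056889.
n = log₂(17.578) ≈ 4.1357 half-lives elapsed in 184 hours.
t½ = 184/4.1357 ≈ 44.491 hours.

44.5 hours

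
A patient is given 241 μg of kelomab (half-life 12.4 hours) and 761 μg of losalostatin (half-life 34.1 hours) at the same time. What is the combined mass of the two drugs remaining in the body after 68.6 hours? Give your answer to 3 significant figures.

kelomab: 241 × (1/2)^(68.6/12.4) = 241 × (1/2)^5.5323 ≈ 5.2076 μg.
losalostatin: 761 × (1/2)^(68.6/34.1) = 761 × (1/2)^2.0117 ≈ 188.71 μg.
Total = 5.2076 + 188.71 ≈ 193.92 μg.

194 μg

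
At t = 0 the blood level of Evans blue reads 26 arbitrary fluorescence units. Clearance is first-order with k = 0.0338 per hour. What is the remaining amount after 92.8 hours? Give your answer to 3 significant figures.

t½ = ln 2 / k = 0.69315 / 0.0338 ≈ 20.507 hours.
Number of half-lives: n = 92.8/20.507 ≈ 4.5252.
Remaining = 26 × (1/2)^4.5252 = 26 × 0.043428 ≈ 1.1291 arbitrary fluorescence units.

1.13 arbitrary fluorescence units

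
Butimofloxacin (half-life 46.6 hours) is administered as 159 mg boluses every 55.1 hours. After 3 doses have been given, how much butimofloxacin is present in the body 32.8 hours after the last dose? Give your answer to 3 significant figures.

160 mg

The 3 doses were given 143, 87.9, 32.8 hours ago.
Total = 159·(1/2)^(143/46.6) + 159·(1/2)^(87.9/46.6) + 159·(1/2)^(32.8/46.6)
      = 18.951 + 43.01 + 97.614 ≈ 159.58 mg.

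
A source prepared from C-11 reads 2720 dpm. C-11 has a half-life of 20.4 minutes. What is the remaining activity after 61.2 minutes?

Elapsed time is 3 half-lives (61.2/20.4).
Each half-life halves the amount: 2720 × (1/2)^3 = 2720/8 = 340 dpm.

340 dpm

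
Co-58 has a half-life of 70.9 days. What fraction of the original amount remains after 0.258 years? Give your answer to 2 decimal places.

0.258 years = 94.17 days.
n = 94.17/70.9 ≈ 1.3282 half-lives.
Fraction remaining = (1/2)^1.3282 ≈ 0.39826.

0.40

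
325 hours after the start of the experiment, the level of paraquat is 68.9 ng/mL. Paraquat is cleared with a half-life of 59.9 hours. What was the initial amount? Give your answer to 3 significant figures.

Number of half-lives elapsed: n = 325/59.9 ≈ 5.4257.
A₀ = A × 2^n = 68.9 × 2^5.4257 = 68.9 × 42.983 ≈ 2961.6 ng/mL.

2960 ng/mL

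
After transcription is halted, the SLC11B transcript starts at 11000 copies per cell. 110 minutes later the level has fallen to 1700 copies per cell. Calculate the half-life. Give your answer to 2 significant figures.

A/A₀ = 1700/11000 ≈ 0.15455.
n = log₂(6.4706) ≈ 2.6939 half-lives elapsed in 110 minutes.
t½ = 110/2.6939 ≈ 40.833 minutes.

41 minutes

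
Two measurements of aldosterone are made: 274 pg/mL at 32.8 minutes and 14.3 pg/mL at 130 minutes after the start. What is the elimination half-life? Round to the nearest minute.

Over Δt = 130 − 32.8 = 97.2 minutes, the level fell by a factor of 274/14.3 ≈ 19.161.
n = log₂(19.161) ≈ 4.2601 half-lives, so t½ = 97.2/4.2601 ≈ 22.816 minutes.

23 minutes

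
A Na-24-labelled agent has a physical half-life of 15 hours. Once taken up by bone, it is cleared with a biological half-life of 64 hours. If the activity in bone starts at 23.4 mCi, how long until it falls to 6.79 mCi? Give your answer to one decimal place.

1/t_eff = 1/t_phys + 1/t_biol = 1/15 + 1/64 = 0.082292 per hour.
t_eff = 15 × 64 / (15 + 64) ≈ 12.152 hours.
n = log₂(23.4/6.79) ≈ 1.785; t = 1.785 × 12.152 ≈ 21.691 hours.

21.7 hours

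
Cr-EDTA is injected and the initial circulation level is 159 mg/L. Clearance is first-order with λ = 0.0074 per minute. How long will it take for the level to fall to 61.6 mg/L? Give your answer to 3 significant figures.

128 minutes

t½ = ln 2 / λ = 0.69315 / 0.0074 ≈ 93.669 minutes.
Fraction remaining = 61.6/159 ≈ 0.38742.
n = log₂(159/61.6) = ln(2.5812)/ln 2 ≈ 1.368 half-lives.
t = n × t½ = 1.368 × 93.669 ≈ 128.14 minutes.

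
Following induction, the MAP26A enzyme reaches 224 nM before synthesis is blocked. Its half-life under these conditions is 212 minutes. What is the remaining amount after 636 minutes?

Elapsed time is 3 half-lives (636/212).
Each half-life halves the amount: 224 × (1/2)^3 = 224/8 = 28 nM.

28 nM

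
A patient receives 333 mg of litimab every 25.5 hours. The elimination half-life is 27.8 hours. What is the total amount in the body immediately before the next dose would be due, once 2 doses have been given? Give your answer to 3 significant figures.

270 mg

The 2 doses were given 51, 25.5 hours ago.
Total = 333·(1/2)^(51/27.8) + 333·(1/2)^(25.5/27.8)
      = 93.367 + 176.33 ≈ 269.69 mg.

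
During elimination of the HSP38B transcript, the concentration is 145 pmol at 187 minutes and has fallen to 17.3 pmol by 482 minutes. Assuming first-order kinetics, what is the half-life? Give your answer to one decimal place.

96.2 minutes

Over Δt = 482 − 187 = 295 minutes, the level fell by a factor of 145/17.3 ≈ 8.3815.
n = log₂(8.3815) ≈ 3.0672 half-lives, so t½ = 295/3.0672 ≈ 96.179 minutes.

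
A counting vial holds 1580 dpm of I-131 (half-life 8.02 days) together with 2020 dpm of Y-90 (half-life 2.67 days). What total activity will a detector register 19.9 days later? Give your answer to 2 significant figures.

290 dpm

I-131: 1580 × (1/2)^(19.9/8.02) = 1580 × (1/2)^2.4813 ≈ 282.95 dpm.
Y-90: 2020 × (1/2)^(19.9/2.67) = 2020 × (1/2)^7.4532 ≈ 11.527 dpm.
Total = 282.95 + 11.527 ≈ 294.48 dpm.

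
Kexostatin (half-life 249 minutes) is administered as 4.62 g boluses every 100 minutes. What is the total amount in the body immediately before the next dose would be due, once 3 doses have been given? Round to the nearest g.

The 3 doses were given 300, 200, 100 minutes ago.
Total = 4.62·(1/2)^(300/249) + 4.62·(1/2)^(200/249) + 4.62·(1/2)^(100/249)
      = 2.0043 + 2.6476 + 3.4974 ≈ 8.1493 g.

8 g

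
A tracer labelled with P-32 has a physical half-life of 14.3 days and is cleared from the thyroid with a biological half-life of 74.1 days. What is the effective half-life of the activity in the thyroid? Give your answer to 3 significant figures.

1/t_eff = 1/t_phys + 1/t_biol = 1/14.3 + 1/74.1 = 0.083425 per day.
t_eff = 14.3 × 74.1 / (14.3 + 74.1) ≈ 11.987 days.

12.0 days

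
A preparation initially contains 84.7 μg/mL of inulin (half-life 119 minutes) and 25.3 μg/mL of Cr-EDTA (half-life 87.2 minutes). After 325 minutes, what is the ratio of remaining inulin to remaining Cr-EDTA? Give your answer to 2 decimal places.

6.68

inulin: 84.7 × (1/2)^(325/119) = 84.7 × (1/2)^2.7311 ≈ 12.757 μg/mL.
Cr-EDTA: 25.3 × (1/2)^(325/87.2) = 25.3 × (1/2)^3.7271 ≈ 1.9106 μg/mL.
Ratio ≈ 12.757 / 1.9106 ≈ 6.677.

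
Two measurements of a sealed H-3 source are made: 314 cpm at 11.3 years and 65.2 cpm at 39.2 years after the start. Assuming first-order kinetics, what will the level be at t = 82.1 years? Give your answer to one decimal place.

Over Δt = 39.2 − 11.3 = 27.9 years, the level fell by a factor of 314/65.2 ≈ 4.816.
n = log₂(4.816) ≈ 2.2678 half-lives, so t½ = 27.9/2.2678 ≈ 12.303 years.
From t = 39.2 to t = 82.1: 65.2 × (1/2)^((82.1−39.2)/12.303) ≈ 5.8148 cpm.

5.8 cpm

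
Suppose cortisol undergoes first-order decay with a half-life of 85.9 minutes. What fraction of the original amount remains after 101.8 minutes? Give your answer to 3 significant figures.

n = 101.8/85.9 ≈ 1.1851 half-lives.
Fraction remaining = (1/2)^1.1851 ≈ 0.43979.

0.440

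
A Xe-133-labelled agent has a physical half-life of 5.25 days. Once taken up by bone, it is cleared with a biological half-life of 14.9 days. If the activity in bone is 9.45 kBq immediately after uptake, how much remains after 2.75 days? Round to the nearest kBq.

1/t_eff = 1/t_phys + 1/t_biol = 1/5.25 + 1/14.9 = 0.25759 per day.
t_eff = 5.25 × 14.9 / (5.25 + 14.9) ≈ 3.8821 days.
Remaining = 9.45 × (1/2)^(2.75/3.8821) = 9.45 × (1/2)^0.70837 ≈ 5.7835 kBq.

6 kBq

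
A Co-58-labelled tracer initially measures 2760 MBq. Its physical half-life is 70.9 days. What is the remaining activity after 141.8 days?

690 MBq

Elapsed time is 2 half-lives (141.8/70.9).
Each half-life halves the amount: 2760 × (1/2)^2 = 2760/4 = 690 MBq.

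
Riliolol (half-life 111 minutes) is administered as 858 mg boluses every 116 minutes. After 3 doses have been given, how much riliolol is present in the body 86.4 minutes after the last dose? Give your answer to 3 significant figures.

860 mg

The 3 doses were given 318.4, 202.4, 86.4 minutes ago.
Total = 858·(1/2)^(318.4/111) + 858·(1/2)^(202.4/111) + 858·(1/2)^(86.4/111)
      = 117.49 + 242.43 + 500.23 ≈ 860.15 mg.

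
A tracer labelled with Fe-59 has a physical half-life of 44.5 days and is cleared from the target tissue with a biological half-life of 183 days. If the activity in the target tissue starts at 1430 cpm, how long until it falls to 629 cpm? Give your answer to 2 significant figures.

1/t_eff = 1/t_phys + 1/t_biol = 1/44.5 + 1/183 = 0.027936 per day.
t_eff = 44.5 × 183 / (44.5 + 183) ≈ 35.796 days.
n = log₂(1430/629) ≈ 1.1849; t = 1.1849 × 35.796 ≈ 42.414 days.

42 days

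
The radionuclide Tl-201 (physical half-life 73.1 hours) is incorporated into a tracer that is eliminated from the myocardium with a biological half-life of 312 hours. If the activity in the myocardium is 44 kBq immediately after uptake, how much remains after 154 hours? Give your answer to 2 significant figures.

7.3 kBq

1/t_eff = 1/t_phys + 1/t_biol = 1/73.1 + 1/312 = 0.016885 per hour.
t_eff = 73.1 × 312 / (73.1 + 312) ≈ 59.224 hours.
Remaining = 44 × (1/2)^(154/59.224) = 44 × (1/2)^2.6003 ≈ 7.2558 kBq.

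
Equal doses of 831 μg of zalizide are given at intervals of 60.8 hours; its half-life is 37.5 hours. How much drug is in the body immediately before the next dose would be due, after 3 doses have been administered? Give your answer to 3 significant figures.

386 μg

The 3 doses were given 182.4, 121.6, 60.8 hours ago.
Total = 831·(1/2)^(182.4/37.5) + 831·(1/2)^(121.6/37.5) + 831·(1/2)^(60.8/37.5)
      = 28.536 + 87.793 + 270.1 ≈ 386.43 μg.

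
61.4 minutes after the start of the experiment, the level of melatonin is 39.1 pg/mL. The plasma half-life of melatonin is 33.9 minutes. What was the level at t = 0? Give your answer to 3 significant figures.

137 pg/mL

Number of half-lives elapsed: n = 61.4/33.9 ≈ 1.8112.
A₀ = A × 2^n = 39.1 × 2^1.8112 = 39.1 × 3.5094 ≈ 137.22 pg/mL.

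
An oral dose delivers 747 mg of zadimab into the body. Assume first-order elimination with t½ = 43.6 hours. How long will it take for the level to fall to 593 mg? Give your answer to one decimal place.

14.5 hours

Fraction remaining = 593/747 ≈ 0.79384.
n = log₂(747/593) = ln(1.2597)/ln 2 ≈ 0.33308 half-lives.
t = n × t½ = 0.33308 × 43.6 ≈ 14.522 hours.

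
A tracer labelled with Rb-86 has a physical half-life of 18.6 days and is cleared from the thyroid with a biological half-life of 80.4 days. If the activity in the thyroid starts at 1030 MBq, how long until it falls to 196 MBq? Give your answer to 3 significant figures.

36.2 days

1/t_eff = 1/t_phys + 1/t_biol = 1/18.6 + 1/80.4 = 0.066201 per day.
t_eff = 18.6 × 80.4 / (18.6 + 80.4) ≈ 15.105 days.
n = log₂(1030/196) ≈ 2.3937; t = 2.3937 × 15.105 ≈ 36.158 days.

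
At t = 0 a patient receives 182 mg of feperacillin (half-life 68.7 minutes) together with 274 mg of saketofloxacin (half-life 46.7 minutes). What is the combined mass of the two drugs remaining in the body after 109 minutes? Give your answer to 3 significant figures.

115 mg

feperacillin: 182 × (1/2)^(109/68.7) = 182 × (1/2)^1.5866 ≈ 60.597 mg.
saketofloxacin: 274 × (1/2)^(109/46.7) = 274 × (1/2)^2.334 ≈ 54.342 mg.
Total = 60.597 + 54.342 ≈ 114.94 mg.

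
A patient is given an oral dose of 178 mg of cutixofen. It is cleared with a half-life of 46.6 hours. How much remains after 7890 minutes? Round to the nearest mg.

25 mg

Convert the elapsed time: 7890 minutes = 131.5 hours.
Number of half-lives: n = 131.5/46.6 ≈ 2.8219.
Remaining = 178 × (1/2)^2.8219 = 178 × 0.14143 ≈ 25.174 mg.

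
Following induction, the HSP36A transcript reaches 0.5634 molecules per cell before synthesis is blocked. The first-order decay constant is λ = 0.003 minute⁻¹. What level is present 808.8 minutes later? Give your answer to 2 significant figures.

t½ = ln 2 / λ = 0.69315 / 0.003 ≈ 231.05 minutes.
Number of half-lives: n = 808.8/231.05 ≈ 3.5006.
Remaining = 0.5634 × (1/2)^3.5006 = 0.5634 × 0.088354 ≈ 0.049779 molecules per cell.

0.050 molecules per cell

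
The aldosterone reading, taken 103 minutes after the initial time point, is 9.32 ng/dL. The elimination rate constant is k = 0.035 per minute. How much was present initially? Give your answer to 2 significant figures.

340 ng/dL

t½ = ln 2 / k = 0.69315 / 0.035 ≈ 19.804 minutes.
Number of half-lives elapsed: n = 103/19.804 ≈ 5.2009.
A₀ = A × 2^n = 9.32 × 2^5.2009 = 9.32 × 36.782 ≈ 342.81 ng/dL.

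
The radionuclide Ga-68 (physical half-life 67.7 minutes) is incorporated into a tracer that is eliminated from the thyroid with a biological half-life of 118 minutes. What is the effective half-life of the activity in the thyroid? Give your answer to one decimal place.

43.0 minutes

1/t_eff = 1/t_phys + 1/t_biol = 1/67.7 + 1/118 = 0.023246 per minute.
t_eff = 67.7 × 118 / (67.7 + 118) ≈ 43.019 minutes.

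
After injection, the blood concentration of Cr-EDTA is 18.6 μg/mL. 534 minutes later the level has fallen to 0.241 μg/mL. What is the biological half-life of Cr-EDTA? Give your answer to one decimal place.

85.2 minutes

A/A₀ = 0.241/18.6 ≈ 0.012957.
n = log₂(77.178) ≈ 6.2701 half-lives elapsed in 534 minutes.
t½ = 534/6.2701 ≈ 85.166 minutes.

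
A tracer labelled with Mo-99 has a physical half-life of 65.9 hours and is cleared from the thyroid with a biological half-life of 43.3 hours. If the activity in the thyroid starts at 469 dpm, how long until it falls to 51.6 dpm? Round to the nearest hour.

1/t_eff = 1/t_phys + 1/t_biol = 1/65.9 + 1/43.3 = 0.038269 per hour.
t_eff = 65.9 × 43.3 / (65.9 + 43.3) ≈ 26.131 hours.
n = log₂(469/51.6) ≈ 3.1841; t = 3.1841 × 26.131 ≈ 83.204 hours.

83 hours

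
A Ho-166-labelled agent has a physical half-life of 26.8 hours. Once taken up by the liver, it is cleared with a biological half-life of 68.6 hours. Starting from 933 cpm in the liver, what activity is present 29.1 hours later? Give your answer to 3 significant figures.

1/t_eff = 1/t_phys + 1/t_biol = 1/26.8 + 1/68.6 = 0.051891 per hour.
t_eff = 26.8 × 68.6 / (26.8 + 68.6) ≈ 19.271 hours.
Remaining = 933 × (1/2)^(29.1/19.271) = 933 × (1/2)^1.51 ≈ 327.58 cpm.

328 cpm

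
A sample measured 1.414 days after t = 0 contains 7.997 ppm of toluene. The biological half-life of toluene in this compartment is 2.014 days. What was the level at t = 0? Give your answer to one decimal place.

Number of half-lives elapsed: n = 1.414/2.014 ≈ 0.70209.
A₀ = A × 2^n = 7.997 × 2^0.70209 = 7.997 × 1.6269 ≈ 13.01 ppm.

13.0 ppm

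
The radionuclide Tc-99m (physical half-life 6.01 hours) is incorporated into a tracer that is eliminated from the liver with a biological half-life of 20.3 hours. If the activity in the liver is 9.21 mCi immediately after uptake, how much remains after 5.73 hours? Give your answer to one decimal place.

3.9 mCi

1/t_eff = 1/t_phys + 1/t_biol = 1/6.01 + 1/20.3 = 0.21565 per hour.
t_eff = 6.01 × 20.3 / (6.01 + 20.3) ≈ 4.6371 hours.
Remaining = 9.21 × (1/2)^(5.73/4.6371) = 9.21 × (1/2)^1.2357 ≈ 3.911 mCi.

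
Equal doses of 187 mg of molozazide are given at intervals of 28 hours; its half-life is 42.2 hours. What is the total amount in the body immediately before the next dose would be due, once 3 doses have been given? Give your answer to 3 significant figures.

The 3 doses were given 84, 56, 28 hours ago.
Total = 187·(1/2)^(84/42.2) + 187·(1/2)^(56/42.2) + 187·(1/2)^(28/42.2)
      = 47.058 + 74.537 + 118.06 ≈ 239.66 mg.

240 mg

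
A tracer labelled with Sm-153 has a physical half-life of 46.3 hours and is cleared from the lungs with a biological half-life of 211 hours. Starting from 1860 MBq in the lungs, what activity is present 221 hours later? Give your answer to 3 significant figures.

1/t_eff = 1/t_phys + 1/t_biol = 1/46.3 + 1/211 = 0.026338 per hour.
t_eff = 46.3 × 211 / (46.3 + 211) ≈ 37.969 hours.
Remaining = 1860 × (1/2)^(221/37.969) = 1860 × (1/2)^5.8206 ≈ 32.91 MBq.

32.9 MBq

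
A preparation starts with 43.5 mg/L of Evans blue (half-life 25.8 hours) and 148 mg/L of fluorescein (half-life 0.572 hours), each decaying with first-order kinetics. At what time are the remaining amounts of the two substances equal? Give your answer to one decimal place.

Set 43.5·(1/2)^(t/25.8) = 148·(1/2)^(t/0.572).
Taking log₂: log₂(43.5/148) = t·(1/25.8 − 1/0.572).
log₂(0.29392) = -1.7665; 1/25.8 − 1/0.572 = -1.7095.
t = -1.7665 / -1.7095 ≈ 1.0334 hours.

1.0 hours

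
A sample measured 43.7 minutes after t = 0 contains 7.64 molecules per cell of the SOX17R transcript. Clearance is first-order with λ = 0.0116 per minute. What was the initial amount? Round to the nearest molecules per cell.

13 molecules per cell

t½ = ln 2 / λ = 0.69315 / 0.0116 ≈ 59.754 minutes.
Number of half-lives elapsed: n = 43.7/59.754 ≈ 0.73133.
A₀ = A × 2^n = 7.64 × 2^0.73133 = 7.64 × 1.6602 ≈ 12.684 molecules per cell.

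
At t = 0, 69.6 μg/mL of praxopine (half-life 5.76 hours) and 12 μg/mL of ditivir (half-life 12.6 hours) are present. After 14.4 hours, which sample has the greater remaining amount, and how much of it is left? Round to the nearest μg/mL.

praxopine, 12 μg/mL

praxopine: 69.6 × (1/2)^2.5 ≈ 12.304 μg/mL.
ditivir: 12 × (1/2)^1.1429 ≈ 5.4343 μg/mL.
Praxopine has more remaining, at ≈ 12.304 μg/mL.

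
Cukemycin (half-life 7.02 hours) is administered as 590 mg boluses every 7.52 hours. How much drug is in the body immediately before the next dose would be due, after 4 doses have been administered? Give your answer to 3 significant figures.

508 mg

The 4 doses were given 30.08, 22.56, 15.04, 7.52 hours ago.
Total = 590·(1/2)^(30.08/7.02) + 590·(1/2)^(22.56/7.02) + 590·(1/2)^(15.04/7.02) + 590·(1/2)^(7.52/7.02)
      = 30.267 + 63.597 + 133.63 + 280.79 ≈ 508.29 mg.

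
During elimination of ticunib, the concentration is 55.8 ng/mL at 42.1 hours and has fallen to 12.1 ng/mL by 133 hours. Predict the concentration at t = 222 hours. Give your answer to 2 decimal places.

2.71 ng/mL

Over Δt = 133 − 42.1 = 90.9 hours, the level fell by a factor of 55.8/12.1 ≈ 4.6116.
n = log₂(4.6116) ≈ 2.2053 half-lives, so t½ = 90.9/2.2053 ≈ 41.22 hours.
From t = 133 to t = 222: 12.1 × (1/2)^((222−133)/41.22) ≈ 2.709 ng/mL.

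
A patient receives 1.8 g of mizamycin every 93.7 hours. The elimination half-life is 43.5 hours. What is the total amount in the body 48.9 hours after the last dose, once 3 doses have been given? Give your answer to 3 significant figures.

The 3 doses were given 236.3, 142.6, 48.9 hours ago.
Total = 1.8·(1/2)^(236.3/43.5) + 1.8·(1/2)^(142.6/43.5) + 1.8·(1/2)^(48.9/43.5)
      = 0.041689 + 0.18554 + 0.8258 ≈ 1.053 g.

1.05 g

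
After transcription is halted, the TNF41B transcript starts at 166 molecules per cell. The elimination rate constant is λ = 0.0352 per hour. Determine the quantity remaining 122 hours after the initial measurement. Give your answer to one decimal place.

2.3 molecules per cell

t½ = ln 2 / λ = 0.69315 / 0.0352 ≈ 19.692 hours.
Number of half-lives: n = 122/19.692 ≈ 6.1955.
Remaining = 166 × (1/2)^6.1955 = 166 × 0.013645 ≈ 2.265 molecules per cell.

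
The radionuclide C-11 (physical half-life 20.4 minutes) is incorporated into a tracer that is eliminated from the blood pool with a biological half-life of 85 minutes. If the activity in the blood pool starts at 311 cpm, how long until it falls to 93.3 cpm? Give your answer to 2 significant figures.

1/t_eff = 1/t_phys + 1/t_biol = 1/20.4 + 1/85 = 0.060784 per minute.
t_eff = 20.4 × 85 / (20.4 + 85) ≈ 16.452 minutes.
n = log₂(311/93.3) ≈ 1.737; t = 1.737 × 16.452 ≈ 28.576 minutes.

29 minutes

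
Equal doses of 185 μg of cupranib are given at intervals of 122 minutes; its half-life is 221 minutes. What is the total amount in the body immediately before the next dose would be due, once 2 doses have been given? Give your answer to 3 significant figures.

212 μg

The 2 doses were given 244, 122 minutes ago.
Total = 185·(1/2)^(244/221) + 185·(1/2)^(122/221)
      = 86.062 + 126.18 ≈ 212.24 μg.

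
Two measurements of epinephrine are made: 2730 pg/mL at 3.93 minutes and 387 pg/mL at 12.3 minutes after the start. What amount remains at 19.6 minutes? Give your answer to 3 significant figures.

Over Δt = 12.3 − 3.93 = 8.37 minutes, the level fell by a factor of 2730/387 ≈ 7.0543.
n = log₂(7.0543) ≈ 2.8185 half-lives, so t½ = 8.37/2.8185 ≈ 2.9697 minutes.
From t = 12.3 to t = 19.6: 387 × (1/2)^((19.6−12.3)/2.9697) ≈ 70.424 pg/mL.

70.4 pg/mL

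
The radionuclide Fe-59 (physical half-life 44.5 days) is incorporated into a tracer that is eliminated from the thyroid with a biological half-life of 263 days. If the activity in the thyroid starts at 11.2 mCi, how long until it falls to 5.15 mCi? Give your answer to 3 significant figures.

42.7 days

1/t_eff = 1/t_phys + 1/t_biol = 1/44.5 + 1/263 = 0.026274 per day.
t_eff = 44.5 × 263 / (44.5 + 263) ≈ 38.06 days.
n = log₂(11.2/5.15) ≈ 1.1209; t = 1.1209 × 38.06 ≈ 42.66 days.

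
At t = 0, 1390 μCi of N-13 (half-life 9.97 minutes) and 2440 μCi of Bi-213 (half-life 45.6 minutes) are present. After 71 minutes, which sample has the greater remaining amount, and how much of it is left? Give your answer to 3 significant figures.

Bi-213, 829 μCi

N-13: 1390 × (1/2)^7.1214 ≈ 9.9832 μCi.
Bi-213: 2440 × (1/2)^1.557 ≈ 829.24 μCi.
Bi-213 has more remaining, at ≈ 829.24 μCi.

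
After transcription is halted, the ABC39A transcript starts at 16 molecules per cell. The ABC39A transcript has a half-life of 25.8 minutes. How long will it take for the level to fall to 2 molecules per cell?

2/16 = 1/8, so 3 half-lives have elapsed.
t = 3 × 25.8 = 77.4 minutes.

77.4 minutes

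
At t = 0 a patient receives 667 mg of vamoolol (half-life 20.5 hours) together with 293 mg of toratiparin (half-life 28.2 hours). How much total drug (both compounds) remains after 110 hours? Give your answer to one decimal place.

vamoolol: 667 × (1/2)^(110/20.5) = 667 × (1/2)^5.3659 ≈ 16.175 mg.
toratiparin: 293 × (1/2)^(110/28.2) = 293 × (1/2)^3.9007 ≈ 19.617 mg.
Total = 16.175 + 19.617 ≈ 35.792 mg.

35.8 mg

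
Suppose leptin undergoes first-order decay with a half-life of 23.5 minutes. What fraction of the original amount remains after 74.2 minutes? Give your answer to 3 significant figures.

0.112

n = 74.2/23.5 ≈ 3.1574 half-lives.
Fraction remaining = (1/2)^3.1574 ≈ 0.11208.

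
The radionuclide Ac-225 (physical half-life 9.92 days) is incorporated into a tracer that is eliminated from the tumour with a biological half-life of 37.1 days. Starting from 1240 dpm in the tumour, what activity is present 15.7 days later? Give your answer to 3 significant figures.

1/t_eff = 1/t_phys + 1/t_biol = 1/9.92 + 1/37.1 = 0.12776 per day.
t_eff = 9.92 × 37.1 / (9.92 + 37.1) ≈ 7.8271 days.
Remaining = 1240 × (1/2)^(15.7/7.8271) = 1240 × (1/2)^2.0058 ≈ 308.75 dpm.

309 dpm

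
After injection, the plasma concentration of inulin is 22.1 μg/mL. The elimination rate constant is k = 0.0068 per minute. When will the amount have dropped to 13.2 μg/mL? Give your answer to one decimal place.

t½ = ln 2 / k = 0.69315 / 0.0068 ≈ 101.93 minutes.
Fraction remaining = 13.2/22.1 ≈ 0.59729.
n = log₂(22.1/13.2) = ln(1.6742)/ln 2 ≈ 0.74351 half-lives.
t = n × t½ = 0.74351 × 101.93 ≈ 75.788 minutes.

75.8 minutes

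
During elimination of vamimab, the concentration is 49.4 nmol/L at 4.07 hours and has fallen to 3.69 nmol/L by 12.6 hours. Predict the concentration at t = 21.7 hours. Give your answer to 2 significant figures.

Over Δt = 12.6 − 4.07 = 8.53 hours, the level fell by a factor of 49.4/3.69 ≈ 13.388.
n = log₂(13.388) ≈ 3.7428 half-lives, so t½ = 8.53/3.7428 ≈ 2.279 hours.
From t = 12.6 to t = 21.7: 3.69 × (1/2)^((21.7−12.6)/2.279) ≈ 0.23176 nmol/L.

0.23 nmol/L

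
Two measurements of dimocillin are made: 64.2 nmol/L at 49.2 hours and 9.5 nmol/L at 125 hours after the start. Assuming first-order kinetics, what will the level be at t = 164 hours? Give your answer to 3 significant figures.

Over Δt = 125 − 49.2 = 75.8 hours, the level fell by a factor of 64.2/9.5 ≈ 6.7579.
n = log₂(6.7579) ≈ 2.7566 half-lives, so t½ = 75.8/2.7566 ≈ 27.498 hours.
From t = 125 to t = 164: 9.5 × (1/2)^((164−125)/27.498) ≈ 3.5545 nmol/L.

3.55 nmol/L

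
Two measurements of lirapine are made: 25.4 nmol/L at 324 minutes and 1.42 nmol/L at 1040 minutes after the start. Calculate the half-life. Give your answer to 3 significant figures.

172 minutes

Over Δt = 1040 − 324 = 716 minutes, the level fell by a factor of 25.4/1.42 ≈ 17.887.
n = log₂(17.887) ≈ 4.1609 half-lives, so t½ = 716/4.1609 ≈ 172.08 minutes.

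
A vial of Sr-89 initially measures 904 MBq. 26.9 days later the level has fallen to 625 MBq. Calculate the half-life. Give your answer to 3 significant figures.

50.5 days

A/A₀ = 625/904 ≈ 0.69137.
n = log₂(1.4464) ≈ 0.53247 half-lives elapsed in 26.9 days.
t½ = 26.9/0.53247 ≈ 50.52 days.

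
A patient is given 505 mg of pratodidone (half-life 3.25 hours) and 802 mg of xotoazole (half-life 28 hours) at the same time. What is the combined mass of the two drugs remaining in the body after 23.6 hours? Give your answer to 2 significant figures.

450 mg

pratodidone: 505 × (1/2)^(23.6/3.25) = 505 × (1/2)^7.2615 ≈ 3.2912 mg.
xotoazole: 802 × (1/2)^(23.6/28) = 802 × (1/2)^0.84286 ≈ 447.15 mg.
Total = 3.2912 + 447.15 ≈ 450.44 mg.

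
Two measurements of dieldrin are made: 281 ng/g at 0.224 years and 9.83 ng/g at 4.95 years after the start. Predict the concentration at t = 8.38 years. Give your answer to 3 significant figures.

0.862 ng/g

Over Δt = 4.95 − 0.224 = 4.726 years, the level fell by a factor of 281/9.83 ≈ 28.586.
n = log₂(28.586) ≈ 4.8372 half-lives, so t½ = 4.726/4.8372 ≈ 0.977 years.
From t = 4.95 to t = 8.38: 9.83 × (1/2)^((8.38−4.95)/0.977) ≈ 0.86242 ng/g.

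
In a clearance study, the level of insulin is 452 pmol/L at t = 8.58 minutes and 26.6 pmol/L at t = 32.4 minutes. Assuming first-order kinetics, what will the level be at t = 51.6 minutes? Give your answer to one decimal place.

2.7 pmol/L

Over Δt = 32.4 − 8.58 = 23.82 minutes, the level fell by a factor of 452/26.6 ≈ 16.992.
n = log₂(16.992) ≈ 4.0868 half-lives, so t½ = 23.82/4.0868 ≈ 5.8285 minutes.
From t = 32.4 to t = 51.6: 26.6 × (1/2)^((51.6−32.4)/5.8285) ≈ 2.7117 pmol/L.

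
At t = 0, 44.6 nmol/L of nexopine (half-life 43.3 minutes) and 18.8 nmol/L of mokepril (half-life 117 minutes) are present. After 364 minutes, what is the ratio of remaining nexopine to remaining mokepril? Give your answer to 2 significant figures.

nexopine: 44.6 × (1/2)^(364/43.3) = 44.6 × (1/2)^8.4065 ≈ 0.13144 nmol/L.
mokepril: 18.8 × (1/2)^(364/117) = 18.8 × (1/2)^3.1111 ≈ 2.1758 nmol/L.
Ratio ≈ 0.13144 / 2.1758 ≈ 0.060411.

0.060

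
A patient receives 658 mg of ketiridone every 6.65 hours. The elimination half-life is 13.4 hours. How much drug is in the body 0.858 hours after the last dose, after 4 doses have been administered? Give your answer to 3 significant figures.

The 4 doses were given 20.808, 14.158, 7.508, 0.858 hours ago.
Total = 658·(1/2)^(20.808/13.4) + 658·(1/2)^(14.158/13.4) + 658·(1/2)^(7.508/13.4) + 658·(1/2)^(0.858/13.4)
      = 224.27 + 316.35 + 446.23 + 629.44 ≈ 1616.3 mg.

1620 mg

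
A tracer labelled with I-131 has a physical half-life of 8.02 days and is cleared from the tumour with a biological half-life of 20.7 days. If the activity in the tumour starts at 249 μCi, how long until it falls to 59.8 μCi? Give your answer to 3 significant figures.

11.9 days

1/t_eff = 1/t_phys + 1/t_biol = 1/8.02 + 1/20.7 = 0.173 per day.
t_eff = 8.02 × 20.7 / (8.02 + 20.7) ≈ 5.7804 days.
n = log₂(249/59.8) ≈ 2.0579; t = 2.0579 × 5.7804 ≈ 11.896 days.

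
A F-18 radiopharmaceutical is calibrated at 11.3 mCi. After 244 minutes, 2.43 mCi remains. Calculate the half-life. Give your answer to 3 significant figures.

110 minutes

A/A₀ = 2.43/11.3 ≈ 0.21504.
n = log₂(4.6502) ≈ 2.2173 half-lives elapsed in 244 minutes.
t½ = 244/2.2173 ≈ 110.04 minutes.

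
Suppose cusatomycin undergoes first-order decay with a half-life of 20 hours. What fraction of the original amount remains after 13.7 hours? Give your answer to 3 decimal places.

n = 13.7/20 ≈ 0.685 half-lives.
Fraction remaining = (1/2)^0.685 ≈ 0.62201.

0.622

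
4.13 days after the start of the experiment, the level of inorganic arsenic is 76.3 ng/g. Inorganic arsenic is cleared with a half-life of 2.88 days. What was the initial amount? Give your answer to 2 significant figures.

Number of half-lives elapsed: n = 4.13/2.88 ≈ 1.434.
A₀ = A × 2^n = 76.3 × 2^1.434 = 76.3 × 2.702 ≈ 206.16 ng/g.

210 ng/g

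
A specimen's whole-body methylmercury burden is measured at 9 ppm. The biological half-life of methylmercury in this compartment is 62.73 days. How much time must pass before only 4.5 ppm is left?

62.73 days

4.5/9 = 1/2, so 1 half-life has elapsed.
t = 1 × 62.73 = 62.73 days.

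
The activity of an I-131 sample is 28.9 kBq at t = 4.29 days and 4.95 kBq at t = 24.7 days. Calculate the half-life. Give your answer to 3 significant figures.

Over Δt = 24.7 − 4.29 = 20.41 days, the level fell by a factor of 28.9/4.95 ≈ 5.8384.
n = log₂(5.8384) ≈ 2.5456 half-lives, so t½ = 20.41/2.5456 ≈ 8.0179 days.

8.02 days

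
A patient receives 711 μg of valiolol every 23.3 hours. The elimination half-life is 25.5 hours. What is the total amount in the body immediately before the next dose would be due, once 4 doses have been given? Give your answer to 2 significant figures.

The 4 doses were given 93.2, 69.9, 46.6, 23.3 hours ago.
Total = 711·(1/2)^(93.2/25.5) + 711·(1/2)^(69.9/25.5) + 711·(1/2)^(46.6/25.5) + 711·(1/2)^(23.3/25.5)
      = 56.446 + 106.34 + 200.33 + 377.41 ≈ 740.53 μg.

740 μg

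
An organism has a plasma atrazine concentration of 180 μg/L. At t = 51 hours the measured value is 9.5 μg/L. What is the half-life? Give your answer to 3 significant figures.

A/A₀ = 9.5/180 ≈ 0.052778.
n = log₂(18.947) ≈ 4.2439 half-lives elapsed in 51 hours.
t½ = 51/4.2439 ≈ 12.017 hours.

12.0 hours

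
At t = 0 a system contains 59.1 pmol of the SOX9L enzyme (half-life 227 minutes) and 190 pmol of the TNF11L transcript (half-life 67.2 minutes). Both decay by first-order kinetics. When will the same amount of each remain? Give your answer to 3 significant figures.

Set 59.1·(1/2)^(t/227) = 190·(1/2)^(t/67.2).
Taking log₂: log₂(59.1/190) = t·(1/227 − 1/67.2).
log₂(0.31105) = -1.6848; 1/227 − 1/67.2 = -0.010476.
t = -1.6848 / -0.010476 ≈ 160.83 minutes.

161 minutes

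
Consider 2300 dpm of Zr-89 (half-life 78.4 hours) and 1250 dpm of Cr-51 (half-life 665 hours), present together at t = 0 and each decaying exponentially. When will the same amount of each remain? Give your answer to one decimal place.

Set 2300·(1/2)^(t/78.4) = 1250·(1/2)^(t/665).
Taking log₂: log₂(2300/1250) = t·(1/78.4 − 1/665).
log₂(1.84) = 0.87971; 1/78.4 − 1/665 = 0.011251.
t = 0.87971 / 0.011251 ≈ 78.187 hours.

78.2 hours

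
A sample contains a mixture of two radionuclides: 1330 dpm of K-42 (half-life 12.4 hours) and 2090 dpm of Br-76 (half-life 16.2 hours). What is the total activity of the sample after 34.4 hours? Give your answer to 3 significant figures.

K-42: 1330 × (1/2)^(34.4/12.4) = 1330 × (1/2)^2.7742 ≈ 194.42 dpm.
Br-76: 2090 × (1/2)^(34.4/16.2) = 2090 × (1/2)^2.1235 ≈ 479.65 dpm.
Total = 194.42 + 479.65 ≈ 674.07 dpm.

674 dpm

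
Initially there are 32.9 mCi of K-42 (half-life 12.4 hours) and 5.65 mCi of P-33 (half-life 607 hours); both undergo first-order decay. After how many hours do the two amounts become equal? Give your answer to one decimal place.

32.2 hours

Set 32.9·(1/2)^(t/12.4) = 5.65·(1/2)^(t/607).
Taking log₂: log₂(32.9/5.65) = t·(1/12.4 − 1/607).
log₂(5.823) = 2.5418; 1/12.4 − 1/607 = 0.078998.
t = 2.5418 / 0.078998 ≈ 32.175 hours.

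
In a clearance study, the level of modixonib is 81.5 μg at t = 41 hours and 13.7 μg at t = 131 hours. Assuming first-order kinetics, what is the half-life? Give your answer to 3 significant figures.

Over Δt = 131 − 41 = 90 hours, the level fell by a factor of 81.5/13.7 ≈ 5.9489.
n = log₂(5.9489) ≈ 2.5726 half-lives, so t½ = 90/2.5726 ≈ 34.984 hours.

35.0 hours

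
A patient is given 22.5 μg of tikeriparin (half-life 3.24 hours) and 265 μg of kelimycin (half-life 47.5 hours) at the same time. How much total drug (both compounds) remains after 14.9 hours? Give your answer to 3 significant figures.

214 μg

tikeriparin: 22.5 × (1/2)^(14.9/3.24) = 22.5 × (1/2)^4.5988 ≈ 0.92857 μg.
kelimycin: 265 × (1/2)^(14.9/47.5) = 265 × (1/2)^0.31368 ≈ 213.21 μg.
Total = 0.92857 + 213.21 ≈ 214.14 μg.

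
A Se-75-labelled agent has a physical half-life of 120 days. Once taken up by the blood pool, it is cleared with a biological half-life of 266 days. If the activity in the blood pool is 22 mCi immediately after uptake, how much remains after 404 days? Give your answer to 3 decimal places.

1/t_eff = 1/t_phys + 1/t_biol = 1/120 + 1/266 = 0.012093 per day.
t_eff = 120 × 266 / (120 + 266) ≈ 82.694 days.
Remaining = 22 × (1/2)^(404/82.694) = 22 × (1/2)^4.8855 ≈ 0.74431 mCi.

0.744 mCi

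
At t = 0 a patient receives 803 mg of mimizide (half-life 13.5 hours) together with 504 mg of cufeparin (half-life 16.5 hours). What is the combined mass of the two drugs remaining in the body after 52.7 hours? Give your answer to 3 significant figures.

mimizide: 803 × (1/2)^(52.7/13.5) = 803 × (1/2)^3.9037 ≈ 53.652 mg.
cufeparin: 504 × (1/2)^(52.7/16.5) = 504 × (1/2)^3.1939 ≈ 55.076 mg.
Total = 53.652 + 55.076 ≈ 108.73 mg.

109 mg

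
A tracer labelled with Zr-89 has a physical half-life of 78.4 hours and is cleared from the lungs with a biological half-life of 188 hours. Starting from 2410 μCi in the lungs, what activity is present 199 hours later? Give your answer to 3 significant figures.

199 μCi

1/t_eff = 1/t_phys + 1/t_biol = 1/78.4 + 1/188 = 0.018074 per hour.
t_eff = 78.4 × 188 / (78.4 + 188) ≈ 55.327 hours.
Remaining = 2410 × (1/2)^(199/55.327) = 2410 × (1/2)^3.5968 ≈ 199.2 μCi.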